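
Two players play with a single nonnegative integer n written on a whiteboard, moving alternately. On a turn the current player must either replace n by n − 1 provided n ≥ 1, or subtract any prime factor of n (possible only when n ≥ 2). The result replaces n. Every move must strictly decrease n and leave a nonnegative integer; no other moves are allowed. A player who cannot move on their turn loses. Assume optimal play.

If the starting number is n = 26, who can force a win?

Label each position W (a win for the player to move) or L (a loss). A position with no legal move is L; any other position is W exactly when some move reaches an L, and L when every move reaches a W.
n=0: no move → L
n=1: can move to 0, which is L ⇒ W
n=2: can move to 0, which is L ⇒ W
n=3: can move to 0, which is L ⇒ W
n=4: moves to 2(W), 3(W); every one is W ⇒ L
n=5: can move to 0, which is L ⇒ W
n=6: can move to 4, which is L ⇒ W
n=7: can move to 0, which is L ⇒ W
n=8: moves to 6(W), 7(W); every one is W ⇒ L
n=9: can move to 8, which is L ⇒ W
n=10: can move to 8, which is L ⇒ W
n=11: can move to 0, which is L ⇒ W
n=12: moves to 9(W), 10(W), 11(W); every one is W ⇒ L
n=13: can move to 0, which is L ⇒ W
n=14: can move to 12, which is L ⇒ W
n=15: can move to 12, which is L ⇒ W
n=16: moves to 14(W), 15(W); every one is W ⇒ L
n=17: can move to 0, which is L ⇒ W
n=18: can move to 16, which is L ⇒ W
n=19: can move to 0, which is L ⇒ W
n=20: moves to 15(W), 18(W), 19(W); every one is W ⇒ L
n=21: can move to 20, which is L ⇒ W
n=22: can move to 20, which is L ⇒ W
n=23: can move to 0, which is L ⇒ W
n=24: moves to 21(W), 22(W), 23(W); every one is W ⇒ L
n=25: can move to 20, which is L ⇒ W
n=26: can move to 24, which is L ⇒ W
From 26 the player to move can move to 24, reaching an L position.

The first player wins.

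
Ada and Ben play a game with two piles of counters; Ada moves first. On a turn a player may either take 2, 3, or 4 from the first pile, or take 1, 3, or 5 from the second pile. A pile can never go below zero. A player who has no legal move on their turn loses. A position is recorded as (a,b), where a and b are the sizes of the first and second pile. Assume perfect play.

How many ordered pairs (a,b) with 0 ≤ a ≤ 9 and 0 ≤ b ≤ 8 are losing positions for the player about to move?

Label each position W (a win for the player to move) or L (a loss). A position with no legal move is L; any other position is W exactly when some move reaches an L, and L when every move reaches a W.
Every move lowers a or b (never raises either), so fill the grid row by row in increasing a, and left to right within a row: each cell's successors are then already labelled.
      b=0  b=1  b=2  b=3  b=4  b=5  b=6  b=7  b=8
a=0:    L    W    L    W    L    W    L    W    L
a=1:    L    W    L    W    L    W    L    W    L
a=2:    W    L    W    L    W    L    W    L    W
a=3:    W    L    W    L    W    L    W    L    W
a=4:    W    W    W    W    W    W    W    W    W
a=5:    W    W    W    W    W    W    W    W    W
a=6:    L    W    L    W    L    W    L    W    L
a=7:    L    W    L    W    L    W    L    W    L
a=8:    W    L    W    L    W    L    W    L    W
a=9:    W    L    W    L    W    L    W    L    W
Cells with no legal move (terminal, hence L): (0,0), (1,0).
The remaining L cells, each justified by listing all of its moves:
(0,2): the only move is to (0,1)(W), a W ⇒ L
(0,4): moves to (0,3)(W), (0,1)(W); every one is W ⇒ L
(0,6): moves to (0,5)(W), (0,3)(W), (0,1)(W); every one is W ⇒ L
(0,8): moves to (0,7)(W), (0,5)(W), (0,3)(W); every one is W ⇒ L
(1,2): the only move is to (1,1)(W), a W ⇒ L
(1,4): moves to (1,3)(W), (1,1)(W); every one is W ⇒ L
(1,6): moves to (1,5)(W), (1,3)(W), (1,1)(W); every one is W ⇒ L
(1,8): moves to (1,7)(W), (1,5)(W), (1,3)(W); every one is W ⇒ L
(2,1): moves to (0,1)(W), (2,0)(W); every one is W ⇒ L
(2,3): moves to (0,3)(W), (2,2)(W), (2,0)(W); every one is W ⇒ L
(2,5): moves to (0,5)(W), (2,4)(W), (2,2)(W), (2,0)(W); every one is W ⇒ L
(2,7): moves to (0,7)(W), (2,6)(W), (2,4)(W), (2,2)(W); every one is W ⇒ L
(3,1): moves to (1,1)(W), (0,1)(W), (3,0)(W); every one is W ⇒ L
(3,3): moves to (1,3)(W), (0,3)(W), (3,2)(W), (3,0)(W); every one is W ⇒ L
(3,5): moves to (1,5)(W), (0,5)(W), (3,4)(W), (3,2)(W), (3,0)(W); every one is W ⇒ L
(3,7): moves to (1,7)(W), (0,7)(W), (3,6)(W), (3,4)(W), (3,2)(W); every one is W ⇒ L
(6,0): moves to (4,0)(W), (3,0)(W), (2,0)(W); every one is W ⇒ L
(6,2): moves to (4,2)(W), (3,2)(W), (2,2)(W), (6,1)(W); every one is W ⇒ L
(6,4): moves to (4,4)(W), (3,4)(W), (2,4)(W), (6,3)(W), (6,1)(W); every one is W ⇒ L
(6,6): moves to (4,6)(W), (3,6)(W), (2,6)(W), (6,5)(W), (6,3)(W), (6,1)(W); every one is W ⇒ L
(6,8): moves to (4,8)(W), (3,8)(W), (2,8)(W), (6,7)(W), (6,5)(W), (6,3)(W); every one is W ⇒ L
(7,0): moves to (5,0)(W), (4,0)(W), (3,0)(W); every one is W ⇒ L
(7,2): moves to (5,2)(W), (4,2)(W), (3,2)(W), (7,1)(W); every one is W ⇒ L
(7,4): moves to (5,4)(W), (4,4)(W), (3,4)(W), (7,3)(W), (7,1)(W); every one is W ⇒ L
(7,6): moves to (5,6)(W), (4,6)(W), (3,6)(W), (7,5)(W), (7,3)(W), (7,1)(W); every one is W ⇒ L
(7,8): moves to (5,8)(W), (4,8)(W), (3,8)(W), (7,7)(W), (7,5)(W), (7,3)(W); every one is W ⇒ L
(8,1): moves to (6,1)(W), (5,1)(W), (4,1)(W), (8,0)(W); every one is W ⇒ L
(8,3): moves to (6,3)(W), (5,3)(W), (4,3)(W), (8,2)(W), (8,0)(W); every one is W ⇒ L
(8,5): moves to (6,5)(W), (5,5)(W), (4,5)(W), (8,4)(W), (8,2)(W), (8,0)(W); every one is W ⇒ L
(8,7): moves to (6,7)(W), (5,7)(W), (4,7)(W), (8,6)(W), (8,4)(W), (8,2)(W); every one is W ⇒ L
(9,1): moves to (7,1)(W), (6,1)(W), (5,1)(W), (9,0)(W); every one is W ⇒ L
(9,3): moves to (7,3)(W), (6,3)(W), (5,3)(W), (9,2)(W), (9,0)(W); every one is W ⇒ L
(9,5): moves to (7,5)(W), (6,5)(W), (5,5)(W), (9,4)(W), (9,2)(W), (9,0)(W); every one is W ⇒ L
(9,7): moves to (7,7)(W), (6,7)(W), (5,7)(W), (9,6)(W), (9,4)(W), (9,2)(W); every one is W ⇒ L
Every other cell has at least one move into one of the L cells above, so it is W.
L cells per row: a=0: 5, a=1: 5, a=2: 4, a=3: 4, a=4: 0, a=5: 0, a=6: 5, a=7: 5, a=8: 4, a=9: 4; total 36.

36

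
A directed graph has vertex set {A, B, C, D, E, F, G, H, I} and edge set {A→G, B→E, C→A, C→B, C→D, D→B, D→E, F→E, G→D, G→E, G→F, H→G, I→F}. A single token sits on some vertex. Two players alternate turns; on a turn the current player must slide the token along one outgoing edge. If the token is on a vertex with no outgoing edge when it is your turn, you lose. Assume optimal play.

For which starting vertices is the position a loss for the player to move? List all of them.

A, E, H, I

Label each position W (a win for the player to move) or L (a loss). A position with no legal move is L; any other position is W exactly when some move reaches an L, and L when every move reaches a W.
Every edge goes from a vertex to one that appears earlier in the order E, B, D, F, G, H, A, C, I, so processing vertices in that order labels each vertex after all of its successors.
E: no outgoing edge → L
B: reaches L-position E → W
D: reaches L-position E → W
F: reaches L-position E → W
G: reaches L-position E → W
H: only reaches G(W), which is W → L
A: only reaches G(W), which is W → L
C: reaches L-position A → W
I: only reaches F(W), which is W → L
Reading off the rows marked L gives the requested list; there are 4 such vertices.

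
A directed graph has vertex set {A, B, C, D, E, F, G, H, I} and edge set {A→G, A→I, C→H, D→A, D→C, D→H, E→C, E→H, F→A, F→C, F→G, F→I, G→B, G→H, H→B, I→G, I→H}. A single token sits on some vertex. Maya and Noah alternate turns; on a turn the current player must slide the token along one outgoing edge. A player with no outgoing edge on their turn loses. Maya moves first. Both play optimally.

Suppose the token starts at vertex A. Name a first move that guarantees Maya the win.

Move to I.

Use the standard recursion: the mover loses at a terminal position; elsewhere, the mover wins exactly when some move hands the opponent an L position.
Every edge goes from a vertex to one that appears earlier in the order B, H, G, I, C, A, D, F, E, so processing vertices in that order labels each vertex after all of its successors.
B: no outgoing edge → L
H: W (go to B, an L position)
G: W (go to B, an L position)
I: L (options G(W), H(W) are all W)
C: L (sole option H(W) is W)
A: W (go to I, an L position)
D: W (go to C, an L position)
F: W (go to C, an L position)
E: W (go to C, an L position)
From A, the L positions reachable in one move are: I.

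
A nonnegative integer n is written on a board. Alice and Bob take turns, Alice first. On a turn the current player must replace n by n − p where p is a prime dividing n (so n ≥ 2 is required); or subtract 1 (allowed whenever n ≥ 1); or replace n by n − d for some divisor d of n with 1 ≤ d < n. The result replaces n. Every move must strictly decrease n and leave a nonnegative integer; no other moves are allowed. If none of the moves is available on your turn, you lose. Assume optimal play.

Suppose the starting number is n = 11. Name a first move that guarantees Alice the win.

Move to 0.

Classify positions by backward induction: terminal positions (no move available) are L. From any other position, the mover wins iff some move reaches an L.
n=0: no move → L
n=1: can move to 0, which is L ⇒ W
n=2: can move to 0, which is L ⇒ W
n=3: can move to 0, which is L ⇒ W
n=4: moves to 2(W), 3(W); every one is W ⇒ L
n=5: can move to 0, which is L ⇒ W
n=6: can move to 4, which is L ⇒ W
n=7: can move to 0, which is L ⇒ W
n=8: can move to 4, which is L ⇒ W
n=9: moves to 6(W), 8(W); every one is W ⇒ L
n=10: can move to 9, which is L ⇒ W
n=11: can move to 0, which is L ⇒ W
From 11, the L positions reachable in one move are: 0.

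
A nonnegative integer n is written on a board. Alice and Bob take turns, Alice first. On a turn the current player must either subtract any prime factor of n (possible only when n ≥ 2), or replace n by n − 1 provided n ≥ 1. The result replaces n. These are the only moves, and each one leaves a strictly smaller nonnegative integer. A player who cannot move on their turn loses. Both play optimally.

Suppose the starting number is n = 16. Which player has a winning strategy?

Bob wins.

Classify positions by backward induction: terminal positions (no move available) are L. From any other position, the mover wins iff some move reaches an L.
n=0: no move → L
n=1: can move to 0, which is L ⇒ W
n=2: can move to 0, which is L ⇒ W
n=3: can move to 0, which is L ⇒ W
n=4: moves to 2(W), 3(W); every one is W ⇒ L
n=5: can move to 0, which is L ⇒ W
n=6: can move to 4, which is L ⇒ W
n=7: can move to 0, which is L ⇒ W
n=8: moves to 6(W), 7(W); every one is W ⇒ L
n=9: can move to 8, which is L ⇒ W
n=10: can move to 8, which is L ⇒ W
n=11: can move to 0, which is L ⇒ W
n=12: moves to 9(W), 10(W), 11(W); every one is W ⇒ L
n=13: can move to 0, which is L ⇒ W
n=14: can move to 12, which is L ⇒ W
n=15: can move to 12, which is L ⇒ W
n=16: moves to 14(W), 15(W); every one is W ⇒ L
The starting position 16 is L: whatever Alice does, the opponent receives a W position.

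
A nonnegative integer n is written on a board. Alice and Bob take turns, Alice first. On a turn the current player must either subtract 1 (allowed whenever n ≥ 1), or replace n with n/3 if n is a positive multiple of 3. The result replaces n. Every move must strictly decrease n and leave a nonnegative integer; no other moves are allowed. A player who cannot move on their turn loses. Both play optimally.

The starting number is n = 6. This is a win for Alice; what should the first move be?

Move to 2.

Positions with no move are L. A position that does have a move is losing for the player to move precisely when every available move leads to a winning position for the opponent. Fill in the labels:
n=0: no move → L
n=1: →0(L), so W
n=2: →1(W) only, which is W, so L
n=3: →2(L), so W
n=4: →3(W) only, which is W, so L
n=5: →4(L), so W
n=6: →2(L), so W
From 6, the L positions reachable in one move are: 2.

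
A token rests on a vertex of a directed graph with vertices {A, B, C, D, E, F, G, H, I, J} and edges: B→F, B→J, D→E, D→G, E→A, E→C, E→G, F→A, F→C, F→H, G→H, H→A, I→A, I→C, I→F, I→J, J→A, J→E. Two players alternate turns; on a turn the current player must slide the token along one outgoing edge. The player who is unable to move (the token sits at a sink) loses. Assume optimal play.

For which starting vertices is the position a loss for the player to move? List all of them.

Work bottom-up. With no move the player to move loses. Otherwise the position is W if at least one move leads to an L position for the opponent, and L if every move leads to a W.
Every edge goes from a vertex to one that appears earlier in the order C, A, H, G, E, J, F, B, I, D, so processing vertices in that order labels each vertex after all of its successors.
C: no outgoing edge → L
A: no outgoing edge → L
H: W (go to A, an L position)
G: L (sole option H(W) is W)
E: W (go to G, an L position)
J: W (go to A, an L position)
F: W (go to A, an L position)
B: L (options F(W), J(W) are all W)
I: W (go to A, an L position)
D: W (go to G, an L position)
Reading off the rows marked L gives the requested list; there are 4 such vertices.

A, B, C, G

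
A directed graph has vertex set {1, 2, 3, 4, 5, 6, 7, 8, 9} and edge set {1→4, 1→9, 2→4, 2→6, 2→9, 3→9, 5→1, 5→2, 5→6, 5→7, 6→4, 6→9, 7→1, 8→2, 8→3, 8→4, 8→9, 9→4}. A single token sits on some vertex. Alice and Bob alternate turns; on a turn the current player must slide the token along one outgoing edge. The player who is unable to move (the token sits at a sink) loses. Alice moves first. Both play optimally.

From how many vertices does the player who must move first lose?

3

Classify positions by backward induction: terminal positions (no move available) are L. From any other position, the mover wins iff some move reaches an L.
Every edge goes from a vertex to one that appears earlier in the order 4, 9, 6, 2, 3, 1, 7, 8, 5, so processing vertices in that order labels each vertex after all of its successors.
4: no outgoing edge → L
9: reaches L-position 4 → W
6: reaches L-position 4 → W
2: reaches L-position 4 → W
3: only reaches 9(W), which is W → L
1: reaches L-position 4 → W
7: only reaches 1(W), which is W → L
8: reaches L-position 3 → W
5: reaches L-position 7 → W
The L vertices are 3, 4, 7; that is 3 in all.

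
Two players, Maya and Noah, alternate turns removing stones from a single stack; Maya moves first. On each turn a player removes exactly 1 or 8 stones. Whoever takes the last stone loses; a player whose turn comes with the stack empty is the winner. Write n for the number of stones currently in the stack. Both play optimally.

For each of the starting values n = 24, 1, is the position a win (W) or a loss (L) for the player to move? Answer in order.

Classify positions by backward induction: terminal positions (no move available) are W. From any other position, the mover wins iff some move reaches an L.
n=0: no move; the opponent has just taken the last stone and therefore loses → W
n=1: the only move is to 0(W), a W ⇒ L
n=2: can move to 1, which is L ⇒ W
n=3: the only move is to 2(W), a W ⇒ L
n=4: can move to 3, which is L ⇒ W
n=5: the only move is to 4(W), a W ⇒ L
n=6: can move to 5, which is L ⇒ W
n=7: the only move is to 6(W), a W ⇒ L
n=8: can move to 7, which is L ⇒ W
n=9: can move to 1, which is L ⇒ W
n=10: moves to 9(W), 2(W); every one is W ⇒ L
n=11: can move to 10, which is L ⇒ W
n=12: moves to 11(W), 4(W); every one is W ⇒ L
n=13: can move to 12, which is L ⇒ W
n=14: moves to 13(W), 6(W); every one is W ⇒ L
n=15: can move to 14, which is L ⇒ W
n=16: moves to 15(W), 8(W); every one is W ⇒ L
n=17: can move to 16, which is L ⇒ W
n=18: can move to 10, which is L ⇒ W
n=19: moves to 18(W), 11(W); every one is W ⇒ L
n=20: can move to 19, which is L ⇒ W
n=21: moves to 20(W), 13(W); every one is W ⇒ L
n=22: can move to 21, which is L ⇒ W
n=23: moves to 22(W), 15(W); every one is W ⇒ L
n=24: can move to 23, which is L ⇒ W

24: W, 1: L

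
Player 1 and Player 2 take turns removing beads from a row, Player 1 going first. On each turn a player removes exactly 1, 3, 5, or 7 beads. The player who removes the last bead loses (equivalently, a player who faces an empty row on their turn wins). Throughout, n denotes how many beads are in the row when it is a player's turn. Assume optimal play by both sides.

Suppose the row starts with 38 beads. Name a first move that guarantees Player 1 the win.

Remove 1, leaving 37.

Label each position W (a win for the player to move) or L (a loss). A position with no legal move is W; any other position is W exactly when some move reaches an L, and L when every move reaches a W.
n=0: no move; the opponent has just taken the last bead and therefore loses → W
n=1: L (sole option 0(W) is W)
n=2: W (go to 1, an L position)
n=3: L (options 2(W), 0(W) are all W)
n=4: W (go to 3, an L position)
n=5: L (options 4(W), 2(W), 0(W) are all W)
n=6: W (go to 5, an L position)
n=7: L (options 6(W), 4(W), 2(W), 0(W) are all W)
n=8: W (go to 7, an L position)
n=9: L (options 8(W), 6(W), 4(W), 2(W) are all W)
n=10: W (go to 9, an L position)
n=11: L (options 10(W), 8(W), 6(W), 4(W) are all W)
n=12: W (go to 11, an L position)
n=13: L (options 12(W), 10(W), 8(W), 6(W) are all W)
n=14: W (go to 13, an L position)
n=15: L (options 14(W), 12(W), 10(W), 8(W) are all W)
n=16: W (go to 15, an L position)
n=17: L (options 16(W), 14(W), 12(W), 10(W) are all W)
n=18: W (go to 17, an L position)
n=19: L (options 18(W), 16(W), 14(W), 12(W) are all W)
n=20: W (go to 19, an L position)
n=21: L (options 20(W), 18(W), 16(W), 14(W) are all W)
n=22: W (go to 21, an L position)
n=23: L (options 22(W), 20(W), 18(W), 16(W) are all W)
n=24: W (go to 23, an L position)
n=25: L (options 24(W), 22(W), 20(W), 18(W) are all W)
n=26: W (go to 25, an L position)
n=27: L (options 26(W), 24(W), 22(W), 20(W) are all W)
n=28: W (go to 27, an L position)
n=29: L (options 28(W), 26(W), 24(W), 22(W) are all W)
n=30: W (go to 29, an L position)
n=31: L (options 30(W), 28(W), 26(W), 24(W) are all W)
n=32: W (go to 31, an L position)
n=33: L (options 32(W), 30(W), 28(W), 26(W) are all W)
n=34: W (go to 33, an L position)
n=35: L (options 34(W), 32(W), 30(W), 28(W) are all W)
n=36: W (go to 35, an L position)
n=37: L (options 36(W), 34(W), 32(W), 30(W) are all W)
n=38: W (go to 37, an L position)
From 38, the L positions reachable in one move are: 37, 35, 33, 31. Any move reaching one of these is winning.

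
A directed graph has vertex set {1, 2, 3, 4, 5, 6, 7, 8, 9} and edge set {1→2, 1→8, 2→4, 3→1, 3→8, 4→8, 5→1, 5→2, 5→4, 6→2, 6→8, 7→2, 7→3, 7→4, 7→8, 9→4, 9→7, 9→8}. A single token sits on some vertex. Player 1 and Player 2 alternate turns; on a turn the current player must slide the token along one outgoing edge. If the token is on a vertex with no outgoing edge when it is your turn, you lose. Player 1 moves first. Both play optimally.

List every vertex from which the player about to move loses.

Work bottom-up. With no move the player to move loses. Otherwise the position is W if at least one move leads to an L position for the opponent, and L if every move leads to a W.
Every edge goes from a vertex to one that appears earlier in the order 8, 4, 2, 1, 3, 5, 6, 7, 9, so processing vertices in that order labels each vertex after all of its successors.
8: no outgoing edge → L
4: reaches L-position 8 → W
2: only reaches 4(W), which is W → L
1: reaches L-position 2 → W
3: reaches L-position 8 → W
5: reaches L-position 2 → W
6: reaches L-position 2 → W
7: reaches L-position 2 → W
9: reaches L-position 8 → W
Reading off the rows marked L gives the requested list; there are 2 such vertices.

2, 8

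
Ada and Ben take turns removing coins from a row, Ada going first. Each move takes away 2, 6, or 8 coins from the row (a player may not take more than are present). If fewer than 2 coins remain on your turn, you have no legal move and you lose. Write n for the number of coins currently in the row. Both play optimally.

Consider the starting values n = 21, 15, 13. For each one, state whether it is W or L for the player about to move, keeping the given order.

21: W, 15: L, 13: W

Classify positions by backward induction: terminal positions (no move available) are L. From any other position, the mover wins iff some move reaches an L.
n=0: no move → L
n=1: no move → L
n=2: W (go to 0, an L position)
n=3: W (go to 1, an L position)
n=4: L (sole option 2(W) is W)
n=5: L (sole option 3(W) is W)
n=6: W (go to 4, an L position)
n=7: W (go to 5, an L position)
n=8: W (go to 0, an L position)
n=9: W (go to 1, an L position)
n=10: W (go to 4, an L position)
n=11: W (go to 5, an L position)
n=12: W (go to 4, an L position)
n=13: W (go to 5, an L position)
n=14: L (options 12(W), 8(W), 6(W) are all W)
n=15: L (options 13(W), 9(W), 7(W) are all W)
n=16: W (go to 14, an L position)
n=17: W (go to 15, an L position)
n=18: L (options 16(W), 12(W), 10(W) are all W)
n=19: L (options 17(W), 13(W), 11(W) are all W)
n=20: W (go to 18, an L position)
n=21: W (go to 19, an L position)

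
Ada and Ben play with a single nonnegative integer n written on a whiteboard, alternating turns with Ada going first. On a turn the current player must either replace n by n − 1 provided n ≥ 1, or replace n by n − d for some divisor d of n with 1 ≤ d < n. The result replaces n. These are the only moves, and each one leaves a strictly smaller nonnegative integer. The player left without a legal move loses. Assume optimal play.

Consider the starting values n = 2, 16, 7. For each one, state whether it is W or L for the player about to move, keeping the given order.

2: L, 16: W, 7: L

Compute win/loss labels from the base case upward. A position with no move is L. Any other position is W if it can reach an L in one move, else L.
n=0: no move → L
n=1: reaches L-position 0 → W
n=2: only reaches 1(W), which is W → L
n=3: reaches L-position 2 → W
n=4: reaches L-position 2 → W
n=5: only reaches 4(W), which is W → L
n=6: reaches L-position 5 → W
n=7: only reaches 6(W), which is W → L
n=8: reaches L-position 7 → W
n=9: only reaches 6(W), 8(W), all W → L
n=10: reaches L-position 5 → W
n=11: only reaches 10(W), which is W → L
n=12: reaches L-position 9 → W
n=13: only reaches 12(W), which is W → L
n=14: reaches L-position 7 → W
n=15: only reaches 10(W), 12(W), 14(W), all W → L
n=16: reaches L-position 15 → W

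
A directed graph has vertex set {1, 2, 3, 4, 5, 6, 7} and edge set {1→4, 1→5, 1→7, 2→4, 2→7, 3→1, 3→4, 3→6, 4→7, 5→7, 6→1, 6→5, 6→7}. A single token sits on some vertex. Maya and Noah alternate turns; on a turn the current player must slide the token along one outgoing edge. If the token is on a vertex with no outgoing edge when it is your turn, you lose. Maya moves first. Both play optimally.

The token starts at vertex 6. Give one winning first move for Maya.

Move to 7.

Use the standard recursion: the mover loses at a terminal position; elsewhere, the mover wins exactly when some move hands the opponent an L position.
Every edge goes from a vertex to one that appears earlier in the order 7, 4, 2, 5, 1, 6, 3, so processing vertices in that order labels each vertex after all of its successors.
7: no outgoing edge → L
4: reaches L-position 7 → W
2: reaches L-position 7 → W
5: reaches L-position 7 → W
1: reaches L-position 7 → W
6: reaches L-position 7 → W
3: only reaches 6(W), 1(W), 4(W), all W → L
From 6, the L positions reachable in one move are: 7.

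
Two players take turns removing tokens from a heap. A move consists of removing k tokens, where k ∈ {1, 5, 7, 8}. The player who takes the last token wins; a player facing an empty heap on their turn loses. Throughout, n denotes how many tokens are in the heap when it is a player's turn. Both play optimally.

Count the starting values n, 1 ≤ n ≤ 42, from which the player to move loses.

11

Compute win/loss labels from the base case upward. A position with no move is L. Any other position is W if it can reach an L in one move, else L.
n=0: no move → L
n=1: reaches L-position 0 → W
n=2: only reaches 1(W), which is W → L
n=3: reaches L-position 2 → W
n=4: only reaches 3(W), which is W → L
n=5: reaches L-position 4 → W
n=6: only reaches 5(W), 1(W), all W → L
n=7: reaches L-position 6 → W
n=8: reaches L-position 0 → W
n=9: reaches L-position 4 → W
n=10: reaches L-position 2 → W
n=11: reaches L-position 6 → W
n=12: reaches L-position 4 → W
n=13: reaches L-position 6 → W
n=14: reaches L-position 6 → W
n=15: only reaches 14(W), 10(W), 8(W), 7(W), all W → L
n=16: reaches L-position 15 → W
n=17: only reaches 16(W), 12(W), 10(W), 9(W), all W → L
n=18: reaches L-position 17 → W
n=19: only reaches 18(W), 14(W), 12(W), 11(W), all W → L
n=20: reaches L-position 19 → W
n=21: only reaches 20(W), 16(W), 14(W), 13(W), all W → L
n=22: reaches L-position 21 → W
n=23: reaches L-position 15 → W
n=24: reaches L-position 19 → W
n=25: reaches L-position 17 → W
n=26: reaches L-position 21 → W
n=27: reaches L-position 19 → W
n=28: reaches L-position 21 → W
n=29: reaches L-position 21 → W
n=30: only reaches 29(W), 25(W), 23(W), 22(W), all W → L
n=31: reaches L-position 30 → W
n=32: only reaches 31(W), 27(W), 25(W), 24(W), all W → L
n=33: reaches L-position 32 → W
n=34: only reaches 33(W), 29(W), 27(W), 26(W), all W → L
n=35: reaches L-position 34 → W
n=36: only reaches 35(W), 31(W), 29(W), 28(W), all W → L
n=37: reaches L-position 36 → W
n=38: reaches L-position 30 → W
n=39: reaches L-position 34 → W
n=40: reaches L-position 32 → W
n=41: reaches L-position 36 → W
n=42: reaches L-position 34 → W
L entries with 1 ≤ n ≤ 42 (n=0 is outside the asked range and is not counted): n = 2, 4, 6, 15, 17, 19, 21, 30, 32, 34, 36; that makes 11.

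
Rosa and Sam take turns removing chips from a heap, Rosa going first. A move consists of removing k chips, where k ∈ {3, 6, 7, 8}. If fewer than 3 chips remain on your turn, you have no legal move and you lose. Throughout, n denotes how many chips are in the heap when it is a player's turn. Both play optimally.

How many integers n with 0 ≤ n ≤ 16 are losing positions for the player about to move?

6

Classify positions by backward induction: terminal positions (no move available) are L. From any other position, the mover wins iff some move reaches an L.
n=0: no move → L
n=1: no move → L
n=2: no move → L
n=3: →0(L), so W
n=4: →1(L), so W
n=5: →2(L), so W
n=6: →0(L), so W
n=7: →1(L), so W
n=8: →2(L), so W
n=9: →2(L), so W
n=10: →2(L), so W
n=11: →8(W), 5(W), 4(W), 3(W) — all W, so L
n=12: →9(W), 6(W), 5(W), 4(W) — all W, so L
n=13: →10(W), 7(W), 6(W), 5(W) — all W, so L
n=14: →11(L), so W
n=15: →12(L), so W
n=16: →13(L), so W
L entries with 0 ≤ n ≤ 16: n = 0, 1, 2, 11, 12, 13; that makes 6.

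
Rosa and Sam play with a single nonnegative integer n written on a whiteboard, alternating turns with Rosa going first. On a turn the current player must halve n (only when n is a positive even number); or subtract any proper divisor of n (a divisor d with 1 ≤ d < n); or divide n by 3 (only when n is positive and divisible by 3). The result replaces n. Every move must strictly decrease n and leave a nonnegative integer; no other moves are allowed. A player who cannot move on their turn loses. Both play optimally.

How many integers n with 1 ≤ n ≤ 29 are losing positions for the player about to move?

12

Compute win/loss labels from the base case upward. A position with no move is L. Any other position is W if it can reach an L in one move, else L.
n=0: no move → L
n=1: no move → L
n=2: can move to 1, which is L ⇒ W
n=3: can move to 1, which is L ⇒ W
n=4: moves to 2(W), 3(W); every one is W ⇒ L
n=5: can move to 4, which is L ⇒ W
n=6: can move to 4, which is L ⇒ W
n=7: the only move is to 6(W), a W ⇒ L
n=8: can move to 4, which is L ⇒ W
n=9: moves to 3(W), 6(W), 8(W); every one is W ⇒ L
n=10: can move to 9, which is L ⇒ W
n=11: the only move is to 10(W), a W ⇒ L
n=12: can move to 4, which is L ⇒ W
n=13: the only move is to 12(W), a W ⇒ L
n=14: can move to 7, which is L ⇒ W
n=15: moves to 5(W), 10(W), 12(W), 14(W); every one is W ⇒ L
n=16: can move to 15, which is L ⇒ W
n=17: the only move is to 16(W), a W ⇒ L
n=18: can move to 9, which is L ⇒ W
n=19: the only move is to 18(W), a W ⇒ L
n=20: can move to 15, which is L ⇒ W
n=21: can move to 7, which is L ⇒ W
n=22: can move to 11, which is L ⇒ W
n=23: the only move is to 22(W), a W ⇒ L
n=24: can move to 23, which is L ⇒ W
n=25: moves to 20(W), 24(W); every one is W ⇒ L
n=26: can move to 13, which is L ⇒ W
n=27: can move to 9, which is L ⇒ W
n=28: moves to 14(W), 21(W), 24(W), 26(W), 27(W); every one is W ⇒ L
n=29: can move to 28, which is L ⇒ W
L entries with 1 ≤ n ≤ 29 (n=0 is outside the asked range and is not counted): n = 1, 4, 7, 9, 11, 13, 15, 17, 19, 23, 25, 28; that makes 12.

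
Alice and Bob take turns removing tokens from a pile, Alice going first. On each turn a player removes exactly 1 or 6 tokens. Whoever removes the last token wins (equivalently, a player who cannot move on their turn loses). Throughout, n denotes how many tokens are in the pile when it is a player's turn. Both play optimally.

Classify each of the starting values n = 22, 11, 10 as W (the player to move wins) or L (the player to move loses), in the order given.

22: W, 11: L, 10: W

Compute win/loss labels from the base case upward. A position with no move is L. Any other position is W if it can reach an L in one move, else L.
n=0: no move → L
n=1: W (go to 0, an L position)
n=2: L (sole option 1(W) is W)
n=3: W (go to 2, an L position)
n=4: L (sole option 3(W) is W)
n=5: W (go to 4, an L position)
n=6: W (go to 0, an L position)
n=7: L (options 6(W), 1(W) are all W)
n=8: W (go to 7, an L position)
n=9: L (options 8(W), 3(W) are all W)
n=10: W (go to 9, an L position)
n=11: L (options 10(W), 5(W) are all W)
n=12: W (go to 11, an L position)
n=13: W (go to 7, an L position)
n=14: L (options 13(W), 8(W) are all W)
n=15: W (go to 14, an L position)
n=16: L (options 15(W), 10(W) are all W)
n=17: W (go to 16, an L position)
n=18: L (options 17(W), 12(W) are all W)
n=19: W (go to 18, an L position)
n=20: W (go to 14, an L position)
n=21: L (options 20(W), 15(W) are all W)
n=22: W (go to 21, an L position)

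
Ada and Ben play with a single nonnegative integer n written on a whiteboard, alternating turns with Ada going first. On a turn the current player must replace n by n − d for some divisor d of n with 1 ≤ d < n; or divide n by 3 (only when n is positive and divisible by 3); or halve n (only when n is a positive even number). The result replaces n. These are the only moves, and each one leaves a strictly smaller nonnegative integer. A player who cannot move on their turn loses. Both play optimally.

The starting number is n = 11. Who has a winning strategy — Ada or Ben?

Ben wins.

Compute win/loss labels from the base case upward. A position with no move is L. Any other position is W if it can reach an L in one move, else L.
n=0: no move → L
n=1: no move → L
n=2: reaches L-position 1 → W
n=3: reaches L-position 1 → W
n=4: only reaches 2(W), 3(W), all W → L
n=5: reaches L-position 4 → W
n=6: reaches L-position 4 → W
n=7: only reaches 6(W), which is W → L
n=8: reaches L-position 4 → W
n=9: only reaches 3(W), 6(W), 8(W), all W → L
n=10: reaches L-position 9 → W
n=11: only reaches 10(W), which is W → L
The starting position 11 is L: whatever Ada does, the opponent receives a W position.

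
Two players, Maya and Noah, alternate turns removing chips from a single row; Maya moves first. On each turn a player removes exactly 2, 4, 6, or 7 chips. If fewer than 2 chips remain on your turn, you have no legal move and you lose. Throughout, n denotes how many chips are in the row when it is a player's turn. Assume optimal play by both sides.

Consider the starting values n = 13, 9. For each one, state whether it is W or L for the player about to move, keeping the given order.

13: W, 9: L

Compute win/loss labels from the base case upward. A position with no move is L. Any other position is W if it can reach an L in one move, else L.
n=0: no move → L
n=1: no move → L
n=2: reaches L-position 0 → W
n=3: reaches L-position 1 → W
n=4: reaches L-position 0 → W
n=5: reaches L-position 1 → W
n=6: reaches L-position 0 → W
n=7: reaches L-position 1 → W
n=8: reaches L-position 1 → W
n=9: only reaches 7(W), 5(W), 3(W), 2(W), all W → L
n=10: only reaches 8(W), 6(W), 4(W), 3(W), all W → L
n=11: reaches L-position 9 → W
n=12: reaches L-position 10 → W
n=13: reaches L-position 9 → W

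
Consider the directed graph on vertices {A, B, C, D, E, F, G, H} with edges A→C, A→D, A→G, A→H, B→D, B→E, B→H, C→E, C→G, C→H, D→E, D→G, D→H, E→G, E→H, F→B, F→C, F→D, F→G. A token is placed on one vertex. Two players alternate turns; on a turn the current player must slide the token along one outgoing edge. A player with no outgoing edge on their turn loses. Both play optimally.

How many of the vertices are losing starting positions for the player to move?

Build the W/L table. Terminal = L. A non-terminal position is W if it has a move to some L; otherwise it is L.
Every edge goes from a vertex to one that appears earlier in the order H, G, E, C, D, A, B, F, so processing vertices in that order labels each vertex after all of its successors.
H: no outgoing edge → L
G: no outgoing edge → L
E: reaches L-position G → W
C: reaches L-position G → W
D: reaches L-position G → W
A: reaches L-position G → W
B: reaches L-position H → W
F: reaches L-position G → W
The L vertices are G, H; that is 2 in all.

2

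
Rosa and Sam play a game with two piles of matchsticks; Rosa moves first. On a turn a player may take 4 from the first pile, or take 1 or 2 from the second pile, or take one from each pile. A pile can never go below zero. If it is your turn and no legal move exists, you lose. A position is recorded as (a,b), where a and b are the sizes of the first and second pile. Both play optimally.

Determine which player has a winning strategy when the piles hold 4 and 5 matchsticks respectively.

Sam wins.

Build the W/L table. Terminal = L. A non-terminal position is W if it has a move to some L; otherwise it is L.
No move ever increases a pile, so every position that can arise here has a ≤ 4 and b ≤ 5; it is enough to label the cells with 0 ≤ a ≤ 4 and 0 ≤ b ≤ 5.
Every move lowers a or b (never raises either), so fill the grid row by row in increasing a, and left to right within a row: each cell's successors are then already labelled.
      b=0  b=1  b=2  b=3  b=4  b=5
a=0:    L    W    W    L    W    W
a=1:    L    W    W    L    W    W
a=2:    L    W    W    L    W    W
a=3:    L    W    W    L    W    W
a=4:    W    W    L    W    W    L
Cells with no legal move (terminal, hence L): (0,0), (1,0), (2,0), (3,0).
The remaining L cells, each justified by listing all of its moves:
(0,3): moves to (0,2)(W), (0,1)(W); every one is W ⇒ L
(1,3): moves to (1,2)(W), (1,1)(W), (0,2)(W); every one is W ⇒ L
(2,3): moves to (2,2)(W), (2,1)(W), (1,2)(W); every one is W ⇒ L
(3,3): moves to (3,2)(W), (3,1)(W), (2,2)(W); every one is W ⇒ L
(4,2): moves to (0,2)(W), (4,1)(W), (4,0)(W), (3,1)(W); every one is W ⇒ L
(4,5): moves to (0,5)(W), (4,4)(W), (4,3)(W), (3,4)(W); every one is W ⇒ L
Every other cell has at least one move into one of the L cells above, so it is W.
The starting position (4,5) is L: whatever Rosa does, the opponent receives a W position.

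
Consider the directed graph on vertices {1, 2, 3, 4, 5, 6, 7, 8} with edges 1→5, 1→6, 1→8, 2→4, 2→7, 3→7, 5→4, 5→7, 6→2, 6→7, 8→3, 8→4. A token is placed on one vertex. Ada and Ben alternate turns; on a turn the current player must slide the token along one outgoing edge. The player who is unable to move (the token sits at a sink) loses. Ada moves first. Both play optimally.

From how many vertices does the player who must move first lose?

3

Compute win/loss labels from the base case upward. A position with no move is L. Any other position is W if it can reach an L in one move, else L.
Every edge goes from a vertex to one that appears earlier in the order 4, 7, 3, 5, 2, 6, 8, 1, so processing vertices in that order labels each vertex after all of its successors.
4: no outgoing edge → L
7: no outgoing edge → L
3: W (go to 7, an L position)
5: W (go to 7, an L position)
2: W (go to 7, an L position)
6: W (go to 7, an L position)
8: W (go to 4, an L position)
1: L (options 8(W), 6(W), 5(W) are all W)
The L vertices are 1, 4, 7; that is 3 in all.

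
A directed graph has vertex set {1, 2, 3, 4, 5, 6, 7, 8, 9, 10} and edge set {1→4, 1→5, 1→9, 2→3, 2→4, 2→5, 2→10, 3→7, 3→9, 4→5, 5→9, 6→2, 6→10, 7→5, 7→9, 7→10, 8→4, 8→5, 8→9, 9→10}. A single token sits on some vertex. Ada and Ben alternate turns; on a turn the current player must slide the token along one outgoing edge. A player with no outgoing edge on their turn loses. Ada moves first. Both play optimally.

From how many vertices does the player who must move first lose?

3

Classify positions by backward induction: terminal positions (no move available) are L. From any other position, the mover wins iff some move reaches an L.
Every edge goes from a vertex to one that appears earlier in the order 10, 9, 5, 4, 1, 8, 7, 3, 2, 6, so processing vertices in that order labels each vertex after all of its successors.
10: no outgoing edge → L
9: can move to 10, which is L ⇒ W
5: the only move is to 9(W), a W ⇒ L
4: can move to 5, which is L ⇒ W
1: can move to 5, which is L ⇒ W
8: can move to 5, which is L ⇒ W
7: can move to 5, which is L ⇒ W
3: moves to 7(W), 9(W); every one is W ⇒ L
2: can move to 3, which is L ⇒ W
6: can move to 10, which is L ⇒ W
The L vertices are 3, 5, 10; that is 3 in all.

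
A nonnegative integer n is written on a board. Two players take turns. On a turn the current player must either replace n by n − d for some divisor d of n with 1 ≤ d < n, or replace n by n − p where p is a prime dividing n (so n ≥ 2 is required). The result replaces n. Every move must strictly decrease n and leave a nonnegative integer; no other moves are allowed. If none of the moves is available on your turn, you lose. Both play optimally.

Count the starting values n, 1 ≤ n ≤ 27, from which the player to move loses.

6

Label each position W (a win for the player to move) or L (a loss). A position with no legal move is L; any other position is W exactly when some move reaches an L, and L when every move reaches a W.
n=0: no move → L
n=1: no move → L
n=2: can move to 0, which is L ⇒ W
n=3: can move to 0, which is L ⇒ W
n=4: moves to 2(W), 3(W); every one is W ⇒ L
n=5: can move to 0, which is L ⇒ W
n=6: can move to 4, which is L ⇒ W
n=7: can move to 0, which is L ⇒ W
n=8: can move to 4, which is L ⇒ W
n=9: moves to 6(W), 8(W); every one is W ⇒ L
n=10: can move to 9, which is L ⇒ W
n=11: can move to 0, which is L ⇒ W
n=12: can move to 9, which is L ⇒ W
n=13: can move to 0, which is L ⇒ W
n=14: moves to 7(W), 12(W), 13(W); every one is W ⇒ L
n=15: can move to 14, which is L ⇒ W
n=16: can move to 14, which is L ⇒ W
n=17: can move to 0, which is L ⇒ W
n=18: can move to 9, which is L ⇒ W
n=19: can move to 0, which is L ⇒ W
n=20: moves to 10(W), 15(W), 16(W), 18(W), 19(W); every one is W ⇒ L
n=21: can move to 14, which is L ⇒ W
n=22: can move to 20, which is L ⇒ W
n=23: can move to 0, which is L ⇒ W
n=24: can move to 20, which is L ⇒ W
n=25: can move to 20, which is L ⇒ W
n=26: moves to 13(W), 24(W), 25(W); every one is W ⇒ L
n=27: can move to 26, which is L ⇒ W
L entries with 1 ≤ n ≤ 27 (n=0 is outside the asked range and is not counted): n = 1, 4, 9, 14, 20, 26; that makes 6.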